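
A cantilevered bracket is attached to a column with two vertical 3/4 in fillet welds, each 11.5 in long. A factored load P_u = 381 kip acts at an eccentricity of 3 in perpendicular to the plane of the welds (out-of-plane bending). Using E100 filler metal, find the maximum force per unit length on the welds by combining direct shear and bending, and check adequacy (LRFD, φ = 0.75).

E100XX → F_EXX = 100 ksi.
L_w = 2 × 11.5 = 23 in; section modulus (unit throat) S = 2 × L²/6 = 44.08 in².
Direct shear f_v = P/L_w = 381/23 = 16.57 kip/in.
Moment M = P × e = 381 × 3 = 1143 kip·in; bending f_b = M/S = 25.93 kip/in.
f_max = √(f_v² + f_b²) = √(16.57² + 25.93²) = 30.77 kip/in.
φr_n = 0.75 × 0.6 × 100 × (0.707 × 0.75) = 23.86 kip/in → NOT adequate.

f_max ≈ 30.8 kip/in; NOT adequate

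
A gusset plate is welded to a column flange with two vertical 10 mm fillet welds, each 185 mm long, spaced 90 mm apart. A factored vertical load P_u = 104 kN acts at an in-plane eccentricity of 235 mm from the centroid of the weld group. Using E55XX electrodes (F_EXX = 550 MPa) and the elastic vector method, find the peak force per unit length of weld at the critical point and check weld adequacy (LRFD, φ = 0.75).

Total weld length L_w = 370 mm. Treat welds as unit-width lines.
Polar moment about centroid: J = 2[d³/12 + d(b/2)²] = 2[185³/12 + 185×45²] = 1805000 mm³.
Direct shear f_v = P/L_w = 104×10³ / 370 = 281.1 N/mm (vertical).
Torsion M = P·e = 104×10³ × 235 = 24440000 N·mm.
Critical point at (x, y) = (45, 92.5) from centroid. f_tx = M·y/J = 1253 N/mm; f_ty = M·x/J = 609.5 N/mm.
Resultant f_max = √[f_tx² + (f_v + f_ty)²] = √[1253² + (281.1 + 609.5)²] = 1537 N/mm.
Capacity per unit length: φr_n = 0.75 × 0.6 × 550 × (0.707 × 10) = 1750 N/mm.
1537 ≤ 1750 → adequate.

f_max ≈ 1540 N/mm; adequate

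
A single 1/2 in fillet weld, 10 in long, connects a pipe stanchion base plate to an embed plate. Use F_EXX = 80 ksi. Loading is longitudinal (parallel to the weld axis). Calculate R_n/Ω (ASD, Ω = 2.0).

Effective throat t_e = 0.707 × 0.5 = 0.3535 in.
Total length L = 10 in; A_we = 0.3535 × 10 = 3.535 in².
F_nw = 0.6 F_EXX = 0.6 × 80 = 48 ksi.
R_n = 48 × 3.535 = 169.7 kips; R_n/Ω = 169.7/2.0 = 84.84 kips.

R_n/Ω ≈ 84.8 kips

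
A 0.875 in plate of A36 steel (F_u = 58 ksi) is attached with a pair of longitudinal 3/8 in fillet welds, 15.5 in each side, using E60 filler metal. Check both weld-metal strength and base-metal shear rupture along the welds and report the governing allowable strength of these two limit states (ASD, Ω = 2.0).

R_n/Ω ≈ 148 kips (weld metal governs)

E60XX → F_EXX = 60 ksi.
t_e = 0.707 × 0.375 = 0.2651 in; L = 31 in.
Weld metal: R_n/Ω = (1/2.0) × 0.6 × 60 × 0.2651 × 31 = 147.9 kips.
Base metal (shear rupture): R_n/Ω = (1/2.0) × 0.6 × 58 × 0.875 × 31 = 472 kips.
Governing: weld metal.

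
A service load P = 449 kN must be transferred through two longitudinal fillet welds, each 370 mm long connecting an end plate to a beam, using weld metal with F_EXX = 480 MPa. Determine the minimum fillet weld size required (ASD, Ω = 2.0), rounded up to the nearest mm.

Total weld length L = 740 mm.
Required throat t_e = P × Ω / (0.6 F_EXX × L) = 449 × 2.0 / (0.6 × 480 × 740 × 10⁻³) = 4.214 mm.
Required leg w = t_e / 0.707 = 5.96 mm → use 6 mm.

w = 6 mm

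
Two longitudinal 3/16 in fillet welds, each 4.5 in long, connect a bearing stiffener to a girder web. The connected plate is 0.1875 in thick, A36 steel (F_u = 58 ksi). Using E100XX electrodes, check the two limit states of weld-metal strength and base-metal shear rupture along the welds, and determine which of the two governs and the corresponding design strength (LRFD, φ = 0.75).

φR_n ≈ 44 kip (base-metal shear rupture governs)

E100XX → F_EXX = 100 ksi.
t_e = 0.707 × 0.1875 = 0.1326 in; L = 9 in.
Weld metal: φR_n = 0.75 × 0.6 × 100 × 0.1326 × 9 = 53.69 kip.
Base metal (shear rupture): φR_n = 0.75 × 0.6 × 58 × 0.1875 × 9 = 44.04 kip.
Governing: base-metal shear rupture.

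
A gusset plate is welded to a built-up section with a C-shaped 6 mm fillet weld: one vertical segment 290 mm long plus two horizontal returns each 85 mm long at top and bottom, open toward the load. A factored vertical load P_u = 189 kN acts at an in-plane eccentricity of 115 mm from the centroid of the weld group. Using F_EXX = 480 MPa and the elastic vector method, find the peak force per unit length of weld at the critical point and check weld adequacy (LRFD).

f_max ≈ 854 N/mm; adequate

Total weld length L_w = 460 mm. Treat welds as unit-width lines.
Centroid: x̄ = 2×85×42.5 / 460 = 15.71 mm from the vertical weld.
Polar moment about centroid: J = I_x + I_y = [290³/12 + 2×85×145²] + [290×15.71² + 2(85³/12 + 85×26.79²)] = 5903000 mm³.
Direct shear f_v = P/L_w = 189×10³ / 460 = 410.9 N/mm (vertical).
Torsion M = P·e = 189×10³ × 115 = 21735000 N·mm.
Critical point at (x, y) = (69.29, 145) from centroid. f_tx = M·y/J = 533.9 N/mm; f_ty = M·x/J = 255.2 N/mm.
Resultant f_max = √[f_tx² + (f_v + f_ty)²] = √[533.9² + (410.9 + 255.2)²] = 853.6 N/mm.
Capacity per unit length: φr_n = 0.75 × 0.6 × 480 × (0.707 × 6) = 916.3 N/mm.
853.6 ≤ 916.3 → adequate.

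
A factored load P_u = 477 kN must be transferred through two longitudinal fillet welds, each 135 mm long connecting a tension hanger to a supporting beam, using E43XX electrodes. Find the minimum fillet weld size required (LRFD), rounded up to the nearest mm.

w = 13 mm

E43XX → F_EXX = 430 MPa.
Total weld length L = 270 mm.
Required throat t_e = P_u / (φ × 0.6 F_EXX × L) = 477 / (0.75 × 0.6 × 430 × 270 × 10⁻³) = 9.13 mm.
Required leg w = t_e / 0.707 = 12.91 mm → use 13 mm.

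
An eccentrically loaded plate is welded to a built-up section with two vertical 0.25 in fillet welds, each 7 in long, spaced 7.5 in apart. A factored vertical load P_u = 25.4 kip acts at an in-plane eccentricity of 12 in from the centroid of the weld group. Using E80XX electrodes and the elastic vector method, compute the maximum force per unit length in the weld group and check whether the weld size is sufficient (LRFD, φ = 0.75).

E80XX → F_EXX = 80 ksi.
Total weld length L_w = 14 in. Treat welds as unit-width lines.
Polar moment about centroid: J = 2[d³/12 + d(b/2)²] = 2[7³/12 + 7×3.75²] = 254 in³.
Direct shear f_v = P/L_w = 25.4 / 14 = 1.814 kip/in (vertical).
Torsion M = P·e = 25.4 × 12 = 304.8 kip·in.
Critical point at (x, y) = (3.75, 3.5) from centroid. f_tx = M·y/J = 4.199 kip/in; f_ty = M·x/J = 4.499 kip/in.
Resultant f_max = √[f_tx² + (f_v + f_ty)²] = √[4.199² + (1.814 + 4.499)²] = 7.583 kip/in.
Capacity per unit length: φr_n = 0.75 × 0.6 × 80 × (0.707 × 0.25) = 6.363 kip/in.
7.583 > 6.363 → NOT adequate.

f_max ≈ 7.58 kip/in; NOT adequate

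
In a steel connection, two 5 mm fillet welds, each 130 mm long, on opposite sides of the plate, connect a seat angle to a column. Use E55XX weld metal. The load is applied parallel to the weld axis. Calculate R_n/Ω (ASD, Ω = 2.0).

R_n/Ω ≈ 152 kN

E55XX → F_EXX = 550 MPa.
Effective throat t_e = 0.707 × 5 = 3.535 mm.
Total length L = 260 mm; A_we = 3.535 × 260 = 919.1 mm².
F_nw = 0.6 F_EXX = 0.6 × 550 = 330 MPa.
R_n = 330 × 919.1 × 10⁻³ = 303.3 kN; R_n/Ω = 303.3/2.0 = 151.7 kN.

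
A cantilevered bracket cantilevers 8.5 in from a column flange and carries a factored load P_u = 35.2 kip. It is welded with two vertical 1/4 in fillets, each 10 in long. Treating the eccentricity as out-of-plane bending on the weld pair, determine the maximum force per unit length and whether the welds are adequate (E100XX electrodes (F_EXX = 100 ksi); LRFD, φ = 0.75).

f_max ≈ 9.15 kip/in; NOT adequate

L_w = 2 × 10 = 20 in; section modulus (unit throat) S = 2 × L²/6 = 33.33 in².
Direct shear f_v = P/L_w = 35.2/20 = 1.76 kip/in.
Moment M = P × e = 35.2 × 8.5 = 299.2 kip·in; bending f_b = M/S = 8.976 kip/in.
f_max = √(f_v² + f_b²) = √(1.76² + 8.976²) = 9.147 kip/in.
φr_n = 0.75 × 0.6 × 100 × (0.707 × 0.25) = 7.954 kip/in → NOT adequate.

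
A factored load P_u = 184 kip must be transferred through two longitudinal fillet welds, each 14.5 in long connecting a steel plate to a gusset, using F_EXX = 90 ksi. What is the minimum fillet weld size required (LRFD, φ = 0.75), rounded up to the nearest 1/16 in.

Total weld length L = 29 in.
Required throat t_e = P_u / (φ × 0.6 F_EXX × L) = 184 / (0.75 × 0.6 × 90 × 29) = 0.1567 in.
Required leg w = t_e / 0.707 = 0.2216 in → use 1/4 in.

w = 1/4 in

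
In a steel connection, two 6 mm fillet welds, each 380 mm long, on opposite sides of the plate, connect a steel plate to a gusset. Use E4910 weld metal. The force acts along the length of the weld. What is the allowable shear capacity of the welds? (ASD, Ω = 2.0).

E49XX → F_EXX = 490 MPa.
Effective throat t_e = 0.707 × 6 = 4.242 mm.
Total length L = 760 mm; A_we = 4.242 × 760 = 3224 mm².
F_nw = 0.6 F_EXX = 0.6 × 490 = 294 MPa.
R_n = 294 × 3224 × 10⁻³ = 947.8 kN; R_n/Ω = 947.8/2.0 = 473.9 kN.

R_n/Ω ≈ 474 kN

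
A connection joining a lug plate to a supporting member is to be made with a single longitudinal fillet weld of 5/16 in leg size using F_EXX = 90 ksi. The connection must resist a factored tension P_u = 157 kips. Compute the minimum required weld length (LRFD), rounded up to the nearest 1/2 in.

L = 18 in

Throat t_e = 0.707 × 0.3125 = 0.2209 in.
φr_n = 0.75 × 0.6 × 90 × 0.2209 = 8.948 kips/in.
L_req = P_u / φr_n = 157 / 8.948 = 17.55 in total.
Round up → use L = 18 in.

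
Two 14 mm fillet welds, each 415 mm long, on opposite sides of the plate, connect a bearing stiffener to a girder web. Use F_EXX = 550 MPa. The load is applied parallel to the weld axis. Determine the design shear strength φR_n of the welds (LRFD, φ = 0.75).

Effective throat t_e = 0.707 × 14 = 9.898 mm.
Total length L = 830 mm; A_we = 9.898 × 830 = 8215 mm².
F_nw = 0.6 F_EXX = 0.6 × 550 = 330 MPa.
φR_n = 0.75 × 330 × 8215 × 10⁻³ = 2033 kN.

φR_n ≈ 2030 kN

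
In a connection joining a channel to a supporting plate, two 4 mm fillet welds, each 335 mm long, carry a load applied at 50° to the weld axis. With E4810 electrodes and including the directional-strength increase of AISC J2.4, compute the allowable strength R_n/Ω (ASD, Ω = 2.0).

R_n/Ω ≈ 364 kN

E48XX → F_EXX = 480 MPa.
t_e = 0.707 × 4 = 2.828 mm; A_we = 2.828 × 670 = 1895 mm².
Directional factor: 1.0 + 0.5 sin^1.5(50°) = 1.335.
F_nw = 0.6 × 480 × 1.335 = 384.5 MPa.
R_n/Ω = (384.5 × 1895) / 2.0 × 10⁻³ = 364.3 kN.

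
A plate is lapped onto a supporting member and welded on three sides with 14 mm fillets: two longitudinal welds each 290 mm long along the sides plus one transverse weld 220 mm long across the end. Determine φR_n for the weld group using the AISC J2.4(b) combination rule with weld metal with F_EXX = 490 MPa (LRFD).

φR_n ≈ 1800 kN

t_e = 0.707 × 14 = 9.898 mm.
R_nwl = 0.6 × 490 × 9.898 × 580 × 10⁻³ = 1688 kN (longitudinal, 2 welds).
R_nwt = 0.6 × 490 × 9.898 × 220 × 10⁻³ = 640.2 kN (transverse, base value).
(i) R_nwl + R_nwt = 2328 kN; (ii) 0.85 R_nwl + 1.5 R_nwt = 2395 kN.
R_n = max = 2395 kN [governs: (ii)]; φR_n = 1796 kN.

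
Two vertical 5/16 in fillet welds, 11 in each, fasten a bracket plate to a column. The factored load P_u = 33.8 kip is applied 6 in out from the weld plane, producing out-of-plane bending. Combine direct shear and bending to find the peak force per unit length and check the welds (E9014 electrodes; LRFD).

E90XX → F_EXX = 90 ksi.
L_w = 2 × 11 = 22 in; section modulus (unit throat) S = 2 × L²/6 = 40.33 in².
Direct shear f_v = P/L_w = 33.8/22 = 1.536 kip/in.
Moment M = P × e = 33.8 × 6 = 202.8 kip·in; bending f_b = M/S = 5.028 kip/in.
f_max = √(f_v² + f_b²) = √(1.536² + 5.028²) = 5.258 kip/in.
φr_n = 0.75 × 0.6 × 90 × (0.707 × 0.3125) = 8.948 kip/in → adequate.

f_max ≈ 5.26 kip/in; adequate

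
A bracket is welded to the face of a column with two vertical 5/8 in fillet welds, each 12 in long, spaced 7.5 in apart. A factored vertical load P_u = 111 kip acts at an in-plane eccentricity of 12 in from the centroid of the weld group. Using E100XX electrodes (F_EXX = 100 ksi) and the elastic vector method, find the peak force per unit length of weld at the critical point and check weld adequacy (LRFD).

f_max ≈ 18 kip/in; adequate

Total weld length L_w = 24 in. Treat welds as unit-width lines.
Polar moment about centroid: J = 2[d³/12 + d(b/2)²] = 2[12³/12 + 12×3.75²] = 625.5 in³.
Direct shear f_v = P/L_w = 111 / 24 = 4.625 kip/in (vertical).
Torsion M = P·e = 111 × 12 = 1332 kip·in.
Critical point at (x, y) = (3.75, 6) from centroid. f_tx = M·y/J = 12.78 kip/in; f_ty = M·x/J = 7.986 kip/in.
Resultant f_max = √[f_tx² + (f_v + f_ty)²] = √[12.78² + (4.625 + 7.986)²] = 17.95 kip/in.
Capacity per unit length: φr_n = 0.75 × 0.6 × 100 × (0.707 × 0.625) = 19.88 kip/in.
17.95 ≤ 19.88 → adequate.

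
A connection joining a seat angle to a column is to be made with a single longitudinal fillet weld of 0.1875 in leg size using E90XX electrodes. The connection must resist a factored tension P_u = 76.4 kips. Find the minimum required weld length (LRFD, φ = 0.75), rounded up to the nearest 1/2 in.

L = 14.5 in

E90XX → F_EXX = 90 ksi.
Throat t_e = 0.707 × 0.1875 = 0.1326 in.
φr_n = 0.75 × 0.6 × 90 × 0.1326 = 5.369 kips/in.
L_req = P_u / φr_n = 76.4 / 5.369 = 14.23 in total.
Round up → use L = 14.5 in.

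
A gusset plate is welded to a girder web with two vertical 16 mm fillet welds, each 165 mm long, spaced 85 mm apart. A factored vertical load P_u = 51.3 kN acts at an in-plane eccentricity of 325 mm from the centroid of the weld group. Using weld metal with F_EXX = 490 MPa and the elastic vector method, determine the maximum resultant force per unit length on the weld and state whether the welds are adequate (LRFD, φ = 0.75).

Total weld length L_w = 330 mm. Treat welds as unit-width lines.
Polar moment about centroid: J = 2[d³/12 + d(b/2)²] = 2[165³/12 + 165×42.5²] = 1345000 mm³.
Direct shear f_v = P/L_w = 51.3×10³ / 330 = 155.5 N/mm (vertical).
Torsion M = P·e = 51.3×10³ × 325 = 16672000 N·mm.
Critical point at (x, y) = (42.5, 82.5) from centroid. f_tx = M·y/J = 1023 N/mm; f_ty = M·x/J = 526.9 N/mm.
Resultant f_max = √[f_tx² + (f_v + f_ty)²] = √[1023² + (155.5 + 526.9)²] = 1230 N/mm.
Capacity per unit length: φr_n = 0.75 × 0.6 × 490 × (0.707 × 16) = 2494 N/mm.
1230 ≤ 2494 → adequate.

f_max ≈ 1230 N/mm; adequate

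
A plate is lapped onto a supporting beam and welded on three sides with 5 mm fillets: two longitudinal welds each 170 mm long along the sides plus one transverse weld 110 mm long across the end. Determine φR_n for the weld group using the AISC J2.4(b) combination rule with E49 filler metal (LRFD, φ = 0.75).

φR_n ≈ 354 kN

E49XX → F_EXX = 490 MPa.
t_e = 0.707 × 5 = 3.535 mm.
R_nwl = 0.6 × 490 × 3.535 × 340 × 10⁻³ = 353.4 kN (longitudinal, 2 welds).
R_nwt = 0.6 × 490 × 3.535 × 110 × 10⁻³ = 114.3 kN (transverse, base value).
(i) R_nwl + R_nwt = 467.7 kN; (ii) 0.85 R_nwl + 1.5 R_nwt = 471.8 kN.
R_n = max = 471.8 kN [governs: (ii)]; φR_n = 353.9 kN.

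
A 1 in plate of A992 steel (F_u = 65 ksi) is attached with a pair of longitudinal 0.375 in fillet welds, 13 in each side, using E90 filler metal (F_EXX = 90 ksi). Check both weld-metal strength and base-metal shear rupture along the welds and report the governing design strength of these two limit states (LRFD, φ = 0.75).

t_e = 0.707 × 0.375 = 0.2651 in; L = 26 in.
Weld metal: φR_n = 0.75 × 0.6 × 90 × 0.2651 × 26 = 279.2 kip.
Base metal (shear rupture): φR_n = 0.75 × 0.6 × 65 × 1 × 26 = 760.5 kip.
Governing: weld metal.

φR_n ≈ 279 kip (weld metal governs)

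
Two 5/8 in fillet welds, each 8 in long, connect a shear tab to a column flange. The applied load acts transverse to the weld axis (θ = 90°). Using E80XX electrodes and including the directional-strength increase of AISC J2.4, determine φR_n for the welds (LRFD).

φR_n ≈ 382 kip

E80XX → F_EXX = 80 ksi.
t_e = 0.707 × 0.625 = 0.4419 in; A_we = 0.4419 × 16 = 7.07 in².
Directional factor: 1.0 + 0.5 sin^1.5(90°) = 1.5.
F_nw = 0.6 × 80 × 1.5 = 72 ksi.
φR_n = 0.75 × 72 × 7.07 = 381.8 kip.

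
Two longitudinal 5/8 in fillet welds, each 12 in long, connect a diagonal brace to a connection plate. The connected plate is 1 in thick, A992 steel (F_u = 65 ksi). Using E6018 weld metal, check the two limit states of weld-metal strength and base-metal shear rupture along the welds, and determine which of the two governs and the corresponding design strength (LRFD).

φR_n ≈ 286 kips (weld metal governs)

E60XX → F_EXX = 60 ksi.
t_e = 0.707 × 0.625 = 0.4419 in; L = 24 in.
Weld metal: φR_n = 0.75 × 0.6 × 60 × 0.4419 × 24 = 286.3 kips.
Base metal (shear rupture): φR_n = 0.75 × 0.6 × 65 × 1 × 24 = 702 kips.
Governing: weld metal.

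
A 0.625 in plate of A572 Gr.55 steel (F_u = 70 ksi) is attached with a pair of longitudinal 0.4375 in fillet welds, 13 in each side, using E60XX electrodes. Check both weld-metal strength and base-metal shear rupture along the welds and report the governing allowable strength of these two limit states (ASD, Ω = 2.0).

E60XX → F_EXX = 60 ksi.
t_e = 0.707 × 0.4375 = 0.3093 in; L = 26 in.
Weld metal: R_n/Ω = (1/2.0) × 0.6 × 60 × 0.3093 × 26 = 144.8 kips.
Base metal (shear rupture): R_n/Ω = (1/2.0) × 0.6 × 70 × 0.625 × 26 = 341.2 kips.
Governing: weld metal.

R_n/Ω ≈ 145 kips (weld metal governs)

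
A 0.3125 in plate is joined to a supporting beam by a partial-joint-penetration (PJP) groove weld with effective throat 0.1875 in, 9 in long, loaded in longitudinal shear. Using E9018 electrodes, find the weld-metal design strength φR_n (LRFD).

φR_n ≈ 68.3 kips

E90XX → F_EXX = 90 ksi.
Effective throat (given) t_e = 0.1875 in.
A_we = 0.1875 × 9 = 1.688 in².
F_nw = 0.6 F_EXX = 54 ksi.
φR_n = 0.75 × 54 × 1.688 = 68.34 kips.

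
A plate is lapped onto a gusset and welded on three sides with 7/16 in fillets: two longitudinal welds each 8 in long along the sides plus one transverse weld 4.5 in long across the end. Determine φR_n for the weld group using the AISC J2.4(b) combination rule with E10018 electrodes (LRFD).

E100XX → F_EXX = 100 ksi.
t_e = 0.707 × 0.4375 = 0.3093 in.
R_nwl = 0.6 × 100 × 0.3093 × 16 = 296.9 kips (longitudinal, 2 welds).
R_nwt = 0.6 × 100 × 0.3093 × 4.5 = 83.51 kips (transverse, base value).
(i) R_nwl + R_nwt = 380.5 kips; (ii) 0.85 R_nwl + 1.5 R_nwt = 377.7 kips.
R_n = max = 380.5 kips [governs: (i)]; φR_n = 285.3 kips.

φR_n ≈ 285 kips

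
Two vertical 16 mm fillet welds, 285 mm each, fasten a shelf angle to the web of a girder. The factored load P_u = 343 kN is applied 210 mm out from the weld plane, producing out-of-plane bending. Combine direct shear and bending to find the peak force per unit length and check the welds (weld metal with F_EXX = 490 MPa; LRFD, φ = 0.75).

f_max ≈ 2730 N/mm; NOT adequate

L_w = 2 × 285 = 570 mm; section modulus (unit throat) S = 2 × L²/6 = 27080 mm².
Direct shear f_v = P/L_w = 343×10³/570 = 601.8 N/mm.
Moment M = P × e = 343×10³ × 210 = 72030000 N·mm; bending f_b = M/S = 2660 N/mm.
f_max = √(f_v² + f_b²) = √(601.8² + 2660²) = 2728 N/mm.
φr_n = 0.75 × 0.6 × 490 × (0.707 × 16) = 2494 N/mm → NOT adequate.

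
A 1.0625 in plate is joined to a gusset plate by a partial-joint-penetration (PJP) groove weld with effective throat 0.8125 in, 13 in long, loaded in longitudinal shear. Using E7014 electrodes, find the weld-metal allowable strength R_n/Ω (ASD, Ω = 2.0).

E70XX → F_EXX = 70 ksi.
Effective throat (given) t_e = 0.8125 in.
A_we = 0.8125 × 13 = 10.56 in².
F_nw = 0.6 F_EXX = 42 ksi.
R_n/Ω = (42 × 10.56) / 2.0 = 221.8 kip.

R_n/Ω ≈ 222 kip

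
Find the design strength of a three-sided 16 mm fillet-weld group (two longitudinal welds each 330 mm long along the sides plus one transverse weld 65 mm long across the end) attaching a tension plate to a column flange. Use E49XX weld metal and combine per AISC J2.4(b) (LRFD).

E49XX → F_EXX = 490 MPa.
t_e = 0.707 × 16 = 11.31 mm.
R_nwl = 0.6 × 490 × 11.31 × 660 × 10⁻³ = 2195 kN (longitudinal, 2 welds).
R_nwt = 0.6 × 490 × 11.31 × 65 × 10⁻³ = 216.2 kN (transverse, base value).
(i) R_nwl + R_nwt = 2411 kN; (ii) 0.85 R_nwl + 1.5 R_nwt = 2190 kN.
R_n = max = 2411 kN [governs: (i)]; φR_n = 1808 kN.

φR_n ≈ 1810 kN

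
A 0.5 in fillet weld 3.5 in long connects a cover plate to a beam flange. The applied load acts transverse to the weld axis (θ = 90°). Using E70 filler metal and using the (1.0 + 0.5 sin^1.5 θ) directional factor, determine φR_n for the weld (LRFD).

φR_n ≈ 58.5 kips

E70XX → F_EXX = 70 ksi.
t_e = 0.707 × 0.5 = 0.3535 in; A_we = 0.3535 × 3.5 = 1.237 in².
Directional factor: 1.0 + 0.5 sin^1.5(90°) = 1.5.
F_nw = 0.6 × 70 × 1.5 = 63 ksi.
φR_n = 0.75 × 63 × 1.237 = 58.46 kips.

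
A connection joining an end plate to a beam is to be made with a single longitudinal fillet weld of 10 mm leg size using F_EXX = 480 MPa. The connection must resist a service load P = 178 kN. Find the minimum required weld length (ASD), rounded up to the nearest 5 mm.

Throat t_e = 0.707 × 10 = 7.07 mm.
r_n/Ω = (0.6 × 480 × 7.07) / 2.0 = 1018 N/mm = 1.018 kN/mm.
L_req = P / (r_n/Ω) = 178 / 1.018 = 174.8 mm total.
Round up → use L = 175 mm.

L = 175 mm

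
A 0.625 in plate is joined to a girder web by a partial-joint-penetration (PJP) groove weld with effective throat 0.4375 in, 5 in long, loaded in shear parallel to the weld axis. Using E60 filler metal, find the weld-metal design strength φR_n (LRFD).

φR_n ≈ 59.1 kips

E60XX → F_EXX = 60 ksi.
Effective throat (given) t_e = 0.4375 in.
A_we = 0.4375 × 5 = 2.188 in².
F_nw = 0.6 F_EXX = 36 ksi.
φR_n = 0.75 × 36 × 2.188 = 59.06 kips.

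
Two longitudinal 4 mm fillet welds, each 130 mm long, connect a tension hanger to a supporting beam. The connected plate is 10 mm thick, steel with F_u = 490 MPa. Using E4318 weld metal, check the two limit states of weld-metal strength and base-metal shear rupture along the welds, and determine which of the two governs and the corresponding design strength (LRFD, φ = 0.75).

E43XX → F_EXX = 430 MPa.
t_e = 0.707 × 4 = 2.828 mm; L = 260 mm.
Weld metal: φR_n = 0.75 × 0.6 × 430 × 2.828 × 260 × 10⁻³ = 142.3 kN.
Base metal (shear rupture): φR_n = 0.75 × 0.6 × 490 × 10 × 260 × 10⁻³ = 573.3 kN.
Governing: weld metal.

φR_n ≈ 142 kN (weld metal governs)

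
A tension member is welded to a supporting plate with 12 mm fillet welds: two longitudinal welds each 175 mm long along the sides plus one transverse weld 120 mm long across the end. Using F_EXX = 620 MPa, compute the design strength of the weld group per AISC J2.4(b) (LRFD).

t_e = 0.707 × 12 = 8.484 mm.
R_nwl = 0.6 × 620 × 8.484 × 350 × 10⁻³ = 1105 kN (longitudinal, 2 welds).
R_nwt = 0.6 × 620 × 8.484 × 120 × 10⁻³ = 378.7 kN (transverse, base value).
(i) R_nwl + R_nwt = 1483 kN; (ii) 0.85 R_nwl + 1.5 R_nwt = 1507 kN.
R_n = max = 1507 kN [governs: (ii)]; φR_n = 1130 kN.

φR_n ≈ 1130 kN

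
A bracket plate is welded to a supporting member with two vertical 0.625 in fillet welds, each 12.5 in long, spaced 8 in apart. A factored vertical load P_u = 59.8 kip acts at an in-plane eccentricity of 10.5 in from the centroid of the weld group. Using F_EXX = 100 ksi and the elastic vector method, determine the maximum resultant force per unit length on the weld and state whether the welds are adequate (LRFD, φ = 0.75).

Total weld length L_w = 25 in. Treat welds as unit-width lines.
Polar moment about centroid: J = 2[d³/12 + d(b/2)²] = 2[12.5³/12 + 12.5×4²] = 725.5 in³.
Direct shear f_v = P/L_w = 59.8 / 25 = 2.392 kip/in (vertical).
Torsion M = P·e = 59.8 × 10.5 = 627.9 kip·in.
Critical point at (x, y) = (4, 6.25) from centroid. f_tx = M·y/J = 5.409 kip/in; f_ty = M·x/J = 3.462 kip/in.
Resultant f_max = √[f_tx² + (f_v + f_ty)²] = √[5.409² + (2.392 + 3.462)²] = 7.97 kip/in.
Capacity per unit length: φr_n = 0.75 × 0.6 × 100 × (0.707 × 0.625) = 19.88 kip/in.
7.97 ≤ 19.88 → adequate.

f_max ≈ 7.97 kip/in; adequate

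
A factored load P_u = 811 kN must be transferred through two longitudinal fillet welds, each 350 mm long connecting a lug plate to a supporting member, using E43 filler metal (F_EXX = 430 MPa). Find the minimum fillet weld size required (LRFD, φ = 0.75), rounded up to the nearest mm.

Total weld length L = 700 mm.
Required throat t_e = P_u / (φ × 0.6 F_EXX × L) = 811 / (0.75 × 0.6 × 430 × 700 × 10⁻³) = 5.987 mm.
Required leg w = t_e / 0.707 = 8.469 mm → use 9 mm.

w = 9 mm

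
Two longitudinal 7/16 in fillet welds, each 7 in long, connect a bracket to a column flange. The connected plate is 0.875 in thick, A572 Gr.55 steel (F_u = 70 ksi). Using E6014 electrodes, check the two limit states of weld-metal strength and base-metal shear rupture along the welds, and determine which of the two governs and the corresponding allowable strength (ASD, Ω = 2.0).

R_n/Ω ≈ 77.9 kips (weld metal governs)

E60XX → F_EXX = 60 ksi.
t_e = 0.707 × 0.4375 = 0.3093 in; L = 14 in.
Weld metal: R_n/Ω = (1/2.0) × 0.6 × 60 × 0.3093 × 14 = 77.95 kips.
Base metal (shear rupture): R_n/Ω = (1/2.0) × 0.6 × 70 × 0.875 × 14 = 257.2 kips.
Governing: weld metal.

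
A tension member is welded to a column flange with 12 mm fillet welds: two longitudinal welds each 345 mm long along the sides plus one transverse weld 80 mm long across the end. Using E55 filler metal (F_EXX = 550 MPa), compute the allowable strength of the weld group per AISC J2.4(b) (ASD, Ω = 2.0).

t_e = 0.707 × 12 = 8.484 mm.
R_nwl = 0.6 × 550 × 8.484 × 690 × 10⁻³ = 1932 kN (longitudinal, 2 welds).
R_nwt = 0.6 × 550 × 8.484 × 80 × 10⁻³ = 224 kN (transverse, base value).
(i) R_nwl + R_nwt = 2156 kN; (ii) 0.85 R_nwl + 1.5 R_nwt = 1978 kN.
R_n = max = 2156 kN [governs: (i)]; R_n/Ω = 1078 kN.

R_n/Ω ≈ 1080 kN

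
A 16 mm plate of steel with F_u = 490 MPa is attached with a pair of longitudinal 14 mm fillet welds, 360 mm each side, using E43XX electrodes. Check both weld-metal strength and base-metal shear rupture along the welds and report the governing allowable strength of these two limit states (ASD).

R_n/Ω ≈ 919 kN (weld metal governs)

E43XX → F_EXX = 430 MPa.
t_e = 0.707 × 14 = 9.898 mm; L = 720 mm.
Weld metal: R_n/Ω = (1/2.0) × 0.6 × 430 × 9.898 × 720 × 10⁻³ = 919.3 kN.
Base metal (shear rupture): R_n/Ω = (1/2.0) × 0.6 × 490 × 16 × 720 × 10⁻³ = 1693 kN.
Governing: weld metal.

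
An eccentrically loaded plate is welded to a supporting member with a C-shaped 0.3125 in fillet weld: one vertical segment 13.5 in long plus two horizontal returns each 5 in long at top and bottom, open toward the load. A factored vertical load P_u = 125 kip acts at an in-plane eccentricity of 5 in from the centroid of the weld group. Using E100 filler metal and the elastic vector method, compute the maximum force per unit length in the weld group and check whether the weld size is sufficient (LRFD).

f_max ≈ 10.5 kip/in; NOT adequate

E100XX → F_EXX = 100 ksi.
Total weld length L_w = 23.5 in. Treat welds as unit-width lines.
Centroid: x̄ = 2×5×2.5 / 23.5 = 1.064 in from the vertical weld.
Polar moment about centroid: J = I_x + I_y = [13.5³/12 + 2×5×6.75²] + [13.5×1.064² + 2(5³/12 + 5×1.436²)] = 717.4 in³.
Direct shear f_v = P/L_w = 125 / 23.5 = 5.319 kip/in (vertical).
Torsion M = P·e = 125 × 5 = 625 kip·in.
Critical point at (x, y) = (3.936, 6.75) from centroid. f_tx = M·y/J = 5.881 kip/in; f_ty = M·x/J = 3.429 kip/in.
Resultant f_max = √[f_tx² + (f_v + f_ty)²] = √[5.881² + (5.319 + 3.429)²] = 10.54 kip/in.
Capacity per unit length: φr_n = 0.75 × 0.6 × 100 × (0.707 × 0.3125) = 9.942 kip/in.
10.54 > 9.942 → NOT adequate.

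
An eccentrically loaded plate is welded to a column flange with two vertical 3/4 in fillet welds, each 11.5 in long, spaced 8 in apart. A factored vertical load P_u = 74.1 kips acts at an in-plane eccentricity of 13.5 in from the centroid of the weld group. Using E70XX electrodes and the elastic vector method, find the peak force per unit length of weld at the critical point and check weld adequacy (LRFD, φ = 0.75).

E70XX → F_EXX = 70 ksi.
Total weld length L_w = 23 in. Treat welds as unit-width lines.
Polar moment about centroid: J = 2[d³/12 + d(b/2)²] = 2[11.5³/12 + 11.5×4²] = 621.5 in³.
Direct shear f_v = P/L_w = 74.1 / 23 = 3.222 kip/in (vertical).
Torsion M = P·e = 74.1 × 13.5 = 1000.3 kip·in.
Critical point at (x, y) = (4, 5.75) from centroid. f_tx = M·y/J = 9.255 kip/in; f_ty = M·x/J = 6.439 kip/in.
Resultant f_max = √[f_tx² + (f_v + f_ty)²] = √[9.255² + (3.222 + 6.439)²] = 13.38 kip/in.
Capacity per unit length: φr_n = 0.75 × 0.6 × 70 × (0.707 × 0.75) = 16.7 kip/in.
13.38 ≤ 16.7 → adequate.

f_max ≈ 13.4 kip/in; adequate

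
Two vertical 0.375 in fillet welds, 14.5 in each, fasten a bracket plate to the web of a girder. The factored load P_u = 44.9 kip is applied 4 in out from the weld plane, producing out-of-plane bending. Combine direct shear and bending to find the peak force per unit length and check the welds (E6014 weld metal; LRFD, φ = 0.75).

f_max ≈ 2.99 kip/in; adequate

E60XX → F_EXX = 60 ksi.
L_w = 2 × 14.5 = 29 in; section modulus (unit throat) S = 2 × L²/6 = 70.08 in².
Direct shear f_v = P/L_w = 44.9/29 = 1.548 kip/in.
Moment M = P × e = 44.9 × 4 = 179.6 kip·in; bending f_b = M/S = 2.563 kip/in.
f_max = √(f_v² + f_b²) = √(1.548² + 2.563²) = 2.994 kip/in.
φr_n = 0.75 × 0.6 × 60 × (0.707 × 0.375) = 7.158 kip/in → adequate.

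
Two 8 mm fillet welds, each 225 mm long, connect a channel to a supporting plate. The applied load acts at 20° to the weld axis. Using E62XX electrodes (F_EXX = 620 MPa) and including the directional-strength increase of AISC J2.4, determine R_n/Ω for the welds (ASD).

t_e = 0.707 × 8 = 5.656 mm; A_we = 5.656 × 450 = 2545 mm².
Directional factor: 1.0 + 0.5 sin^1.5(20°) = 1.1.
F_nw = 0.6 × 620 × 1.1 = 409.2 MPa.
R_n/Ω = (409.2 × 2545) / 2.0 × 10⁻³ = 520.8 kN.

R_n/Ω ≈ 521 kN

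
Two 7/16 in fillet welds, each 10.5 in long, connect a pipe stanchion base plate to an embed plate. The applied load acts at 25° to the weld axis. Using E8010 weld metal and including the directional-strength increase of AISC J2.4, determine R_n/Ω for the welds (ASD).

R_n/Ω ≈ 177 kips

E80XX → F_EXX = 80 ksi.
t_e = 0.707 × 0.4375 = 0.3093 in; A_we = 0.3093 × 21 = 6.496 in².
Directional factor: 1.0 + 0.5 sin^1.5(25°) = 1.137.
F_nw = 0.6 × 80 × 1.137 = 54.59 ksi.
R_n/Ω = (54.59 × 6.496) / 2.0 = 177.3 kips.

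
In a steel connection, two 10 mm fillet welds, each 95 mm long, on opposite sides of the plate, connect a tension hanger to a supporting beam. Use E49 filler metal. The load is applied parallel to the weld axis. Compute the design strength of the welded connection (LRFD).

φR_n ≈ 296 kN

E49XX → F_EXX = 490 MPa.
Effective throat t_e = 0.707 × 10 = 7.07 mm.
Total length L = 190 mm; A_we = 7.07 × 190 = 1343 mm².
F_nw = 0.6 F_EXX = 0.6 × 490 = 294 MPa.
φR_n = 0.75 × 294 × 1343 × 10⁻³ = 296.2 kN.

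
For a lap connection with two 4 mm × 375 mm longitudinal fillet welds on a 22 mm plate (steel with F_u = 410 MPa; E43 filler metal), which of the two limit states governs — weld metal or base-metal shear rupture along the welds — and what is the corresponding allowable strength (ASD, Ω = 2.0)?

R_n/Ω ≈ 274 kN (weld metal governs)

E43XX → F_EXX = 430 MPa.
t_e = 0.707 × 4 = 2.828 mm; L = 750 mm.
Weld metal: R_n/Ω = (1/2.0) × 0.6 × 430 × 2.828 × 750 × 10⁻³ = 273.6 kN.
Base metal (shear rupture): R_n/Ω = (1/2.0) × 0.6 × 410 × 22 × 750 × 10⁻³ = 2030 kN.
Governing: weld metal.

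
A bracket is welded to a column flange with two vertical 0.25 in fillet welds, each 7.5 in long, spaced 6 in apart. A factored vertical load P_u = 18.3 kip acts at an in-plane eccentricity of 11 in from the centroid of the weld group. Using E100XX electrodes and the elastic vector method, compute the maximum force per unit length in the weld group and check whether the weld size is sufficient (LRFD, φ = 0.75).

f_max ≈ 5.55 kip/in; adequate

E100XX → F_EXX = 100 ksi.
Total weld length L_w = 15 in. Treat welds as unit-width lines.
Polar moment about centroid: J = 2[d³/12 + d(b/2)²] = 2[7.5³/12 + 7.5×3²] = 205.3 in³.
Direct shear f_v = P/L_w = 18.3 / 15 = 1.22 kip/in (vertical).
Torsion M = P·e = 18.3 × 11 = 201.3 kip·in.
Critical point at (x, y) = (3, 3.75) from centroid. f_tx = M·y/J = 3.677 kip/in; f_ty = M·x/J = 2.941 kip/in.
Resultant f_max = √[f_tx² + (f_v + f_ty)²] = √[3.677² + (1.22 + 2.941)²] = 5.553 kip/in.
Capacity per unit length: φr_n = 0.75 × 0.6 × 100 × (0.707 × 0.25) = 7.954 kip/in.
5.553 ≤ 7.954 → adequate.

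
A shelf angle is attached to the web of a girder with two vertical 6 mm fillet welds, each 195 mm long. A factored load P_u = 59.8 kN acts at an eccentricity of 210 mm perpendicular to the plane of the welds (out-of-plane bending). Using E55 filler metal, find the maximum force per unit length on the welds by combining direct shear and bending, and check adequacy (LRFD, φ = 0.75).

f_max ≈ 1000 N/mm; adequate

E55XX → F_EXX = 550 MPa.
L_w = 2 × 195 = 390 mm; section modulus (unit throat) S = 2 × L²/6 = 12680 mm².
Direct shear f_v = P/L_w = 59.8×10³/390 = 153.3 N/mm.
Moment M = P × e = 59.8×10³ × 210 = 12558000 N·mm; bending f_b = M/S = 990.8 N/mm.
f_max = √(f_v² + f_b²) = √(153.3² + 990.8²) = 1003 N/mm.
φr_n = 0.75 × 0.6 × 550 × (0.707 × 6) = 1050 N/mm → adequate.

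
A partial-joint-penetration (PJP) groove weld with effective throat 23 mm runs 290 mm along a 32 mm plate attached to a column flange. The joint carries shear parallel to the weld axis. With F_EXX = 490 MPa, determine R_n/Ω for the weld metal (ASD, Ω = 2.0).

Effective throat (given) t_e = 23 mm.
A_we = 23 × 290 = 6670 mm².
F_nw = 0.6 F_EXX = 294 MPa.
R_n/Ω = (294 × 6670) / 2.0 × 10⁻³ = 980.5 kN.

R_n/Ω ≈ 980 kN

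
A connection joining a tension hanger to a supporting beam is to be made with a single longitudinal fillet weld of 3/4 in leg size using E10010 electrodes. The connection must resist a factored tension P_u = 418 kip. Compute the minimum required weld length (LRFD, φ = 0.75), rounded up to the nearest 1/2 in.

E100XX → F_EXX = 100 ksi.
Throat t_e = 0.707 × 0.75 = 0.5302 in.
φr_n = 0.75 × 0.6 × 100 × 0.5302 = 23.86 kip/in.
L_req = P_u / φr_n = 418 / 23.86 = 17.52 in total.
Round up → use L = 18 in.

L = 18 in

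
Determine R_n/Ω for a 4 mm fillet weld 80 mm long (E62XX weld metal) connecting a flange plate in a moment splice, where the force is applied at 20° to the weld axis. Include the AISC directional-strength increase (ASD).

E62XX → F_EXX = 620 MPa.
t_e = 0.707 × 4 = 2.828 mm; A_we = 2.828 × 80 = 226.2 mm².
Directional factor: 1.0 + 0.5 sin^1.5(20°) = 1.1.
F_nw = 0.6 × 620 × 1.1 = 409.2 MPa.
R_n/Ω = (409.2 × 226.2) / 2.0 × 10⁻³ = 46.29 kN.

R_n/Ω ≈ 46.3 kN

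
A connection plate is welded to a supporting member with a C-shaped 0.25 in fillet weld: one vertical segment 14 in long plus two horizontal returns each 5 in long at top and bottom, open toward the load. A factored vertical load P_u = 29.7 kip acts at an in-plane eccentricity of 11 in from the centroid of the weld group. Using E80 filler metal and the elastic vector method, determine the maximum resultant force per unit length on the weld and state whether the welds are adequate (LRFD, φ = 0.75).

f_max ≈ 4.14 kip/in; adequate

E80XX → F_EXX = 80 ksi.
Total weld length L_w = 24 in. Treat welds as unit-width lines.
Centroid: x̄ = 2×5×2.5 / 24 = 1.042 in from the vertical weld.
Polar moment about centroid: J = I_x + I_y = [14³/12 + 2×5×7²] + [14×1.042² + 2(5³/12 + 5×1.458²)] = 776 in³.
Direct shear f_v = P/L_w = 29.7 / 24 = 1.238 kip/in (vertical).
Torsion M = P·e = 29.7 × 11 = 326.7 kip·in.
Critical point at (x, y) = (3.958, 7) from centroid. f_tx = M·y/J = 2.947 kip/in; f_ty = M·x/J = 1.667 kip/in.
Resultant f_max = √[f_tx² + (f_v + f_ty)²] = √[2.947² + (1.238 + 1.667)²] = 4.138 kip/in.
Capacity per unit length: φr_n = 0.75 × 0.6 × 80 × (0.707 × 0.25) = 6.363 kip/in.
4.138 ≤ 6.363 → adequate.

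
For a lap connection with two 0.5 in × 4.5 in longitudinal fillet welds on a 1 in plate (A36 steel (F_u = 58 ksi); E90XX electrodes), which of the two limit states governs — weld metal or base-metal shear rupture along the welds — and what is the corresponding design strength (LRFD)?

E90XX → F_EXX = 90 ksi.
t_e = 0.707 × 0.5 = 0.3535 in; L = 9 in.
Weld metal: φR_n = 0.75 × 0.6 × 90 × 0.3535 × 9 = 128.9 kip.
Base metal (shear rupture): φR_n = 0.75 × 0.6 × 58 × 1 × 9 = 234.9 kip.
Governing: weld metal.

φR_n ≈ 129 kip (weld metal governs)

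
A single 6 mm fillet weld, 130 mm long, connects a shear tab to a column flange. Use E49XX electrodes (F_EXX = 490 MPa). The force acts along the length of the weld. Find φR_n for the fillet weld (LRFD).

Effective throat t_e = 0.707 × 6 = 4.242 mm.
Total length L = 130 mm; A_we = 4.242 × 130 = 551.5 mm².
F_nw = 0.6 F_EXX = 0.6 × 490 = 294 MPa.
φR_n = 0.75 × 294 × 551.5 × 10⁻³ = 121.6 kN.

φR_n ≈ 122 kN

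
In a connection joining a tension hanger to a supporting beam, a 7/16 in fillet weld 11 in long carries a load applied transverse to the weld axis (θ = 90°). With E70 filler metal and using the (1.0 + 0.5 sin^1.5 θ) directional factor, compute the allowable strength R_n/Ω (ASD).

E70XX → F_EXX = 70 ksi.
t_e = 0.707 × 0.4375 = 0.3093 in; A_we = 0.3093 × 11 = 3.402 in².
Directional factor: 1.0 + 0.5 sin^1.5(90°) = 1.5.
F_nw = 0.6 × 70 × 1.5 = 63 ksi.
R_n/Ω = (63 × 3.402) / 2.0 = 107.2 kips.

R_n/Ω ≈ 107 kips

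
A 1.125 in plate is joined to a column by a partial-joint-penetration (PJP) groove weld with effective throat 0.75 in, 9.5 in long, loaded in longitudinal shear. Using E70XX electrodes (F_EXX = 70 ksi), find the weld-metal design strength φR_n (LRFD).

Effective throat (given) t_e = 0.75 in.
A_we = 0.75 × 9.5 = 7.125 in².
F_nw = 0.6 F_EXX = 42 ksi.
φR_n = 0.75 × 42 × 7.125 = 224.4 kip.

φR_n ≈ 224 kip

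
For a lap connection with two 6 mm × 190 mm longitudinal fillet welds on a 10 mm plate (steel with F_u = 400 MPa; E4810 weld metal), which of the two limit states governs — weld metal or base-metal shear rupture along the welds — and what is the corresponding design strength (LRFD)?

E48XX → F_EXX = 480 MPa.
t_e = 0.707 × 6 = 4.242 mm; L = 380 mm.
Weld metal: φR_n = 0.75 × 0.6 × 480 × 4.242 × 380 × 10⁻³ = 348.2 kN.
Base metal (shear rupture): φR_n = 0.75 × 0.6 × 400 × 10 × 380 × 10⁻³ = 684 kN.
Governing: weld metal.

φR_n ≈ 348 kN (weld metal governs)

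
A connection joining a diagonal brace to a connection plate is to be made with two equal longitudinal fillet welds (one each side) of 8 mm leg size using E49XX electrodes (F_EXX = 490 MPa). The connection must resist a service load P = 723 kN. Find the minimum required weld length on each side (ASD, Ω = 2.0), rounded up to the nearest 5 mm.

Throat t_e = 0.707 × 8 = 5.656 mm.
r_n/Ω = (0.6 × 490 × 5.656) / 2.0 = 831.4 N/mm = 0.8314 kN/mm.
L_req = P / (r_n/Ω) = 723 / 0.8314 = 869.6 mm total.
Per side: 869.6 / 2 = 434.8 mm.
Round up → use L = 435 mm on each side.

L = 435 mm on each side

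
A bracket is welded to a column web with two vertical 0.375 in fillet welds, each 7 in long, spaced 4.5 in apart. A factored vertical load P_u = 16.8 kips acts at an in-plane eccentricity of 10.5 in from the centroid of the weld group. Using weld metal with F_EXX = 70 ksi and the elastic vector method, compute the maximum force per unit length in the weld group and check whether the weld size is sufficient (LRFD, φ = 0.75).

f_max ≈ 6.46 kip/in; adequate

Total weld length L_w = 14 in. Treat welds as unit-width lines.
Polar moment about centroid: J = 2[d³/12 + d(b/2)²] = 2[7³/12 + 7×2.25²] = 128 in³.
Direct shear f_v = P/L_w = 16.8 / 14 = 1.2 kip/in (vertical).
Torsion M = P·e = 16.8 × 10.5 = 176.4 kip·in.
Critical point at (x, y) = (2.25, 3.5) from centroid. f_tx = M·y/J = 4.822 kip/in; f_ty = M·x/J = 3.1 kip/in.
Resultant f_max = √[f_tx² + (f_v + f_ty)²] = √[4.822² + (1.2 + 3.1)²] = 6.461 kip/in.
Capacity per unit length: φr_n = 0.75 × 0.6 × 70 × (0.707 × 0.375) = 8.351 kip/in.
6.461 ≤ 8.351 → adequate.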